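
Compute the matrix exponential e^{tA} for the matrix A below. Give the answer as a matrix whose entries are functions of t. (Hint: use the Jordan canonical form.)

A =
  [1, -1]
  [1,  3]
e^{tA} =
  [-t*exp(2*t) + exp(2*t), -t*exp(2*t)]
  [t*exp(2*t), t*exp(2*t) + exp(2*t)]

Strategy: write A = P · J · P⁻¹ where J is a Jordan canonical form, so e^{tA} = P · e^{tJ} · P⁻¹, and e^{tJ} can be computed block-by-block.

A has Jordan form
J =
  [2, 1]
  [0, 2]
(up to reordering of blocks).

Per-block formulas:
  For a 2×2 Jordan block J_2(2): exp(t · J_2(2)) = e^(2t)·(I + t·N), where N is the 2×2 nilpotent shift.

After assembling e^{tJ} and conjugating by P, we get:

e^{tA} =
  [-t*exp(2*t) + exp(2*t), -t*exp(2*t)]
  [t*exp(2*t), t*exp(2*t) + exp(2*t)]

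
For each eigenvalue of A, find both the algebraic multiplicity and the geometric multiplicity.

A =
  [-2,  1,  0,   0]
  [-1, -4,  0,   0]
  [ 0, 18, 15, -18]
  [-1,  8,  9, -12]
λ = -3: alg = 3, geom = 2; λ = 6: alg = 1, geom = 1

Step 1 — factor the characteristic polynomial to read off the algebraic multiplicities:
  χ_A(x) = (x - 6)*(x + 3)^3

Step 2 — compute geometric multiplicities via the rank-nullity identity g(λ) = n − rank(A − λI):
  rank(A − (-3)·I) = 2, so dim ker(A − (-3)·I) = n − 2 = 2
  rank(A − (6)·I) = 3, so dim ker(A − (6)·I) = n − 3 = 1

Summary:
  λ = -3: algebraic multiplicity = 3, geometric multiplicity = 2
  λ = 6: algebraic multiplicity = 1, geometric multiplicity = 1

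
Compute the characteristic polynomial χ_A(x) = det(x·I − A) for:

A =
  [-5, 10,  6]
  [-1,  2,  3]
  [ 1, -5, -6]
x^3 + 9*x^2 + 27*x + 27

Expanding det(x·I − A) (e.g. by cofactor expansion or by noting that A is similar to its Jordan form J, which has the same characteristic polynomial as A) gives
  χ_A(x) = x^3 + 9*x^2 + 27*x + 27
which factors as (x + 3)^3. The eigenvalues (with algebraic multiplicities) are λ = -3 with multiplicity 3.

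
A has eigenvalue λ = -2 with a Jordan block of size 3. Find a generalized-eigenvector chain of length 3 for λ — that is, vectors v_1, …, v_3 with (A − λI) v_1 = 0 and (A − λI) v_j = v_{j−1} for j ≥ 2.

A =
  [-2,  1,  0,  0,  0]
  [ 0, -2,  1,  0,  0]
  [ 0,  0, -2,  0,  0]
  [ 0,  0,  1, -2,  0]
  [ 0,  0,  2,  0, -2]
A Jordan chain for λ = -2 of length 3:
v_1 = (1, 0, 0, 0, 0)ᵀ
v_2 = (0, 1, 0, 1, 2)ᵀ
v_3 = (0, 0, 1, 0, 0)ᵀ

Let N = A − (-2)·I. We want v_3 with N^3 v_3 = 0 but N^2 v_3 ≠ 0; then v_{j-1} := N · v_j for j = 3, …, 2.

Pick v_3 = (0, 0, 1, 0, 0)ᵀ.
Then v_2 = N · v_3 = (0, 1, 0, 1, 2)ᵀ.
Then v_1 = N · v_2 = (1, 0, 0, 0, 0)ᵀ.

Sanity check: (A − (-2)·I) v_1 = (0, 0, 0, 0, 0)ᵀ = 0. ✓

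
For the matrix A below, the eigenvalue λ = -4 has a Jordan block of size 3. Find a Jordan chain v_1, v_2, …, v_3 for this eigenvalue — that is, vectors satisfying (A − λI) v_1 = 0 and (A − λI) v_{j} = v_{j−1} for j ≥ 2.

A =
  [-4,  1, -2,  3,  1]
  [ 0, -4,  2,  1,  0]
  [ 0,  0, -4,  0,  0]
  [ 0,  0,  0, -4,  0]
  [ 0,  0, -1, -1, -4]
A Jordan chain for λ = -4 of length 3:
v_1 = (1, 0, 0, 0, 0)ᵀ
v_2 = (-2, 2, 0, 0, -1)ᵀ
v_3 = (0, 0, 1, 0, 0)ᵀ

Let N = A − (-4)·I. We want v_3 with N^3 v_3 = 0 but N^2 v_3 ≠ 0; then v_{j-1} := N · v_j for j = 3, …, 2.

Pick v_3 = (0, 0, 1, 0, 0)ᵀ.
Then v_2 = N · v_3 = (-2, 2, 0, 0, -1)ᵀ.
Then v_1 = N · v_2 = (1, 0, 0, 0, 0)ᵀ.

Sanity check: (A − (-4)·I) v_1 = (0, 0, 0, 0, 0)ᵀ = 0. ✓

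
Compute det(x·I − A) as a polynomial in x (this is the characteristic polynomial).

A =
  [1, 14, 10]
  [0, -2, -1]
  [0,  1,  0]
x^3 + x^2 - x - 1

Expanding det(x·I − A) (e.g. by cofactor expansion or by noting that A is similar to its Jordan form J, which has the same characteristic polynomial as A) gives
  χ_A(x) = x^3 + x^2 - x - 1
which factors as (x - 1)*(x + 1)^2. The eigenvalues (with algebraic multiplicities) are λ = -1 with multiplicity 2, λ = 1 with multiplicity 1.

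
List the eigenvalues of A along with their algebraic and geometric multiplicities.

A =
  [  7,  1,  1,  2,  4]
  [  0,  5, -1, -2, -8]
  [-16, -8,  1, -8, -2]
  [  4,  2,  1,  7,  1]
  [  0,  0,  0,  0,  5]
λ = 5: alg = 5, geom = 2

Step 1 — factor the characteristic polynomial to read off the algebraic multiplicities:
  χ_A(x) = (x - 5)^5

Step 2 — compute geometric multiplicities via the rank-nullity identity g(λ) = n − rank(A − λI):
  rank(A − (5)·I) = 3, so dim ker(A − (5)·I) = n − 3 = 2

Summary:
  λ = 5: algebraic multiplicity = 5, geometric multiplicity = 2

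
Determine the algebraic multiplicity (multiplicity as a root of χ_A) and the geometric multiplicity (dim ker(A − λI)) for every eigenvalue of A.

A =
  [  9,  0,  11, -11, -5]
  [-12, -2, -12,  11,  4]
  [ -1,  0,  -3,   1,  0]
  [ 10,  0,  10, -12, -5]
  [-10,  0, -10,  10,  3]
λ = -2: alg = 4, geom = 2; λ = 3: alg = 1, geom = 1

Step 1 — factor the characteristic polynomial to read off the algebraic multiplicities:
  χ_A(x) = (x - 3)*(x + 2)^4

Step 2 — compute geometric multiplicities via the rank-nullity identity g(λ) = n − rank(A − λI):
  rank(A − (-2)·I) = 3, so dim ker(A − (-2)·I) = n − 3 = 2
  rank(A − (3)·I) = 4, so dim ker(A − (3)·I) = n − 4 = 1

Summary:
  λ = -2: algebraic multiplicity = 4, geometric multiplicity = 2
  λ = 3: algebraic multiplicity = 1, geometric multiplicity = 1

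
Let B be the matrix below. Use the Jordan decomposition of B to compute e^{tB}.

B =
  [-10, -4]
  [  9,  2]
e^{tB} =
  [-6*t*exp(-4*t) + exp(-4*t), -4*t*exp(-4*t)]
  [9*t*exp(-4*t), 6*t*exp(-4*t) + exp(-4*t)]

Strategy: write B = P · J · P⁻¹ where J is a Jordan canonical form, so e^{tB} = P · e^{tJ} · P⁻¹, and e^{tJ} can be computed block-by-block.

B has Jordan form
J =
  [-4,  1]
  [ 0, -4]
(up to reordering of blocks).

Per-block formulas:
  For a 2×2 Jordan block J_2(-4): exp(t · J_2(-4)) = e^(-4t)·(I + t·N), where N is the 2×2 nilpotent shift.

After assembling e^{tJ} and conjugating by P, we get:

e^{tB} =
  [-6*t*exp(-4*t) + exp(-4*t), -4*t*exp(-4*t)]
  [9*t*exp(-4*t), 6*t*exp(-4*t) + exp(-4*t)]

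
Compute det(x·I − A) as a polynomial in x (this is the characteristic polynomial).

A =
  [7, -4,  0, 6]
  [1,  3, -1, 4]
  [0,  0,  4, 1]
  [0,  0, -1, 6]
x^4 - 20*x^3 + 150*x^2 - 500*x + 625

Expanding det(x·I − A) (e.g. by cofactor expansion or by noting that A is similar to its Jordan form J, which has the same characteristic polynomial as A) gives
  χ_A(x) = x^4 - 20*x^3 + 150*x^2 - 500*x + 625
which factors as (x - 5)^4. The eigenvalues (with algebraic multiplicities) are λ = 5 with multiplicity 4.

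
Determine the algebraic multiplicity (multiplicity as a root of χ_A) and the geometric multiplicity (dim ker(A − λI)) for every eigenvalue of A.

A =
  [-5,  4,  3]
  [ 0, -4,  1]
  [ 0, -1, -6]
λ = -5: alg = 3, geom = 1

Step 1 — factor the characteristic polynomial to read off the algebraic multiplicities:
  χ_A(x) = (x + 5)^3

Step 2 — compute geometric multiplicities via the rank-nullity identity g(λ) = n − rank(A − λI):
  rank(A − (-5)·I) = 2, so dim ker(A − (-5)·I) = n − 2 = 1

Summary:
  λ = -5: algebraic multiplicity = 3, geometric multiplicity = 1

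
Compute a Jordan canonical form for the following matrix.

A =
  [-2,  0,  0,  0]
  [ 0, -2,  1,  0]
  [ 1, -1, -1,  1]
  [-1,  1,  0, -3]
J_3(-2) ⊕ J_1(-2)

The characteristic polynomial is
  det(x·I − A) = x^4 + 8*x^3 + 24*x^2 + 32*x + 16 = (x + 2)^4

Eigenvalues and multiplicities (the geometric multiplicity of λ is n − rank(A − λI), which equals the number of Jordan blocks for λ):
  λ = -2: algebraic multiplicity = 4, geometric multiplicity = 2

Determining the block sizes for each eigenvalue:
  λ = -2: with am = 4 and gm = 2, the partition is not yet determined (e.g. several partitions of 4 into 2 parts exist). Let N = A − (-2)·I. Computing rank(N^1) = 2, rank(N^2) = 1, rank(N^3) = 0; the number of blocks of size ≥ j is rank(N^{j−1}) − rank(N^j), giving [2, 1, 1]. So we have 1 block(s) of size 3, 1 block(s) of size 1 → block sizes [3, 1]

Assembling the blocks gives a Jordan form
J =
  [-2,  1,  0,  0]
  [ 0, -2,  1,  0]
  [ 0,  0, -2,  0]
  [ 0,  0,  0, -2]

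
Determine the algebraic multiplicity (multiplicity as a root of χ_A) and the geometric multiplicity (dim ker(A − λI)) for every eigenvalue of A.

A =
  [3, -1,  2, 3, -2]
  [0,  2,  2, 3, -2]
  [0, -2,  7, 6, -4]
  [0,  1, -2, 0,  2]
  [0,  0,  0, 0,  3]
λ = 3: alg = 5, geom = 4

Step 1 — factor the characteristic polynomial to read off the algebraic multiplicities:
  χ_A(x) = (x - 3)^5

Step 2 — compute geometric multiplicities via the rank-nullity identity g(λ) = n − rank(A − λI):
  rank(A − (3)·I) = 1, so dim ker(A − (3)·I) = n − 1 = 4

Summary:
  λ = 3: algebraic multiplicity = 5, geometric multiplicity = 4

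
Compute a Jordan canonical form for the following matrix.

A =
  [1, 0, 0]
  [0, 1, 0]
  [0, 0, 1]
J_1(1) ⊕ J_1(1) ⊕ J_1(1)

The characteristic polynomial is
  det(x·I − A) = x^3 - 3*x^2 + 3*x - 1 = (x - 1)^3

Eigenvalues and multiplicities (the geometric multiplicity of λ is n − rank(A − λI), which equals the number of Jordan blocks for λ):
  λ = 1: algebraic multiplicity = 3, geometric multiplicity = 3

Determining the block sizes for each eigenvalue:
  λ = 1: gm = am = 3, so every block has size 1 → block sizes [1, 1, 1]

Assembling the blocks gives a Jordan form
J =
  [1, 0, 0]
  [0, 1, 0]
  [0, 0, 1]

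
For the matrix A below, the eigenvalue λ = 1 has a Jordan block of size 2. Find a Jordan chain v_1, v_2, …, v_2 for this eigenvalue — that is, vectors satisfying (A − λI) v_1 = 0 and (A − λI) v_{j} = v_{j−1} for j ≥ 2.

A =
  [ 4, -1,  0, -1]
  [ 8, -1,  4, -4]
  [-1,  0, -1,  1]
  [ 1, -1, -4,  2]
A Jordan chain for λ = 1 of length 2:
v_1 = (3, 8, -1, 1)ᵀ
v_2 = (1, 0, 0, 0)ᵀ

Let N = A − (1)·I. We want v_2 with N^2 v_2 = 0 but N^1 v_2 ≠ 0; then v_{j-1} := N · v_j for j = 2, …, 2.

Pick v_2 = (1, 0, 0, 0)ᵀ.
Then v_1 = N · v_2 = (3, 8, -1, 1)ᵀ.

Sanity check: (A − (1)·I) v_1 = (0, 0, 0, 0)ᵀ = 0. ✓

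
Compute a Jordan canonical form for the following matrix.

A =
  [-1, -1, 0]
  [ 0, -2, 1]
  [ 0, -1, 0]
J_3(-1)

The characteristic polynomial is
  det(x·I − A) = x^3 + 3*x^2 + 3*x + 1 = (x + 1)^3

Eigenvalues and multiplicities (the geometric multiplicity of λ is n − rank(A − λI), which equals the number of Jordan blocks for λ):
  λ = -1: algebraic multiplicity = 3, geometric multiplicity = 1

Determining the block sizes for each eigenvalue:
  λ = -1: one block (gm = 1), so the single block has size am = 3 → block sizes [3]

Assembling the blocks gives a Jordan form
J =
  [-1,  1,  0]
  [ 0, -1,  1]
  [ 0,  0, -1]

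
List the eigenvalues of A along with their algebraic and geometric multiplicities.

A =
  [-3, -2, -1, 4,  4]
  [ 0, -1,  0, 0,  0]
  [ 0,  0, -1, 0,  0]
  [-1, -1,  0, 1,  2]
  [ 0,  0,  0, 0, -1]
λ = -1: alg = 5, geom = 3

Step 1 — factor the characteristic polynomial to read off the algebraic multiplicities:
  χ_A(x) = (x + 1)^5

Step 2 — compute geometric multiplicities via the rank-nullity identity g(λ) = n − rank(A − λI):
  rank(A − (-1)·I) = 2, so dim ker(A − (-1)·I) = n − 2 = 3

Summary:
  λ = -1: algebraic multiplicity = 5, geometric multiplicity = 3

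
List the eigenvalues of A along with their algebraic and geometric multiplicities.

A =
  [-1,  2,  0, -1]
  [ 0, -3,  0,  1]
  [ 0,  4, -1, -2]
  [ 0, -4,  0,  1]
λ = -1: alg = 4, geom = 3

Step 1 — factor the characteristic polynomial to read off the algebraic multiplicities:
  χ_A(x) = (x + 1)^4

Step 2 — compute geometric multiplicities via the rank-nullity identity g(λ) = n − rank(A − λI):
  rank(A − (-1)·I) = 1, so dim ker(A − (-1)·I) = n − 1 = 3

Summary:
  λ = -1: algebraic multiplicity = 4, geometric multiplicity = 3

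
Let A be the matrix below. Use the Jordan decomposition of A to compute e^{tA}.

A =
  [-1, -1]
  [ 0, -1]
e^{tA} =
  [exp(-t), -t*exp(-t)]
  [0, exp(-t)]

Strategy: write A = P · J · P⁻¹ where J is a Jordan canonical form, so e^{tA} = P · e^{tJ} · P⁻¹, and e^{tJ} can be computed block-by-block.

A has Jordan form
J =
  [-1,  1]
  [ 0, -1]
(up to reordering of blocks).

Per-block formulas:
  For a 2×2 Jordan block J_2(-1): exp(t · J_2(-1)) = e^(-1t)·(I + t·N), where N is the 2×2 nilpotent shift.

After assembling e^{tJ} and conjugating by P, we get:

e^{tA} =
  [exp(-t), -t*exp(-t)]
  [0, exp(-t)]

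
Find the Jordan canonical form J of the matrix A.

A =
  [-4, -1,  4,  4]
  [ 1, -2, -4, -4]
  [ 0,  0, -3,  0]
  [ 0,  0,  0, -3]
J_2(-3) ⊕ J_1(-3) ⊕ J_1(-3)

The characteristic polynomial is
  det(x·I − A) = x^4 + 12*x^3 + 54*x^2 + 108*x + 81 = (x + 3)^4

Eigenvalues and multiplicities (the geometric multiplicity of λ is n − rank(A − λI), which equals the number of Jordan blocks for λ):
  λ = -3: algebraic multiplicity = 4, geometric multiplicity = 3

Determining the block sizes for each eigenvalue:
  λ = -3: 3 blocks summing to 4 forces exactly one block of size 2 and the rest size 1 → block sizes [2, 1, 1]

Assembling the blocks gives a Jordan form
J =
  [-3,  1,  0,  0]
  [ 0, -3,  0,  0]
  [ 0,  0, -3,  0]
  [ 0,  0,  0, -3]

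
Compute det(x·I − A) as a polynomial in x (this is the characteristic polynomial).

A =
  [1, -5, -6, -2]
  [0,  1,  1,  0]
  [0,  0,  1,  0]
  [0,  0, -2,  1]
x^4 - 4*x^3 + 6*x^2 - 4*x + 1

Expanding det(x·I − A) (e.g. by cofactor expansion or by noting that A is similar to its Jordan form J, which has the same characteristic polynomial as A) gives
  χ_A(x) = x^4 - 4*x^3 + 6*x^2 - 4*x + 1
which factors as (x - 1)^4. The eigenvalues (with algebraic multiplicities) are λ = 1 with multiplicity 4.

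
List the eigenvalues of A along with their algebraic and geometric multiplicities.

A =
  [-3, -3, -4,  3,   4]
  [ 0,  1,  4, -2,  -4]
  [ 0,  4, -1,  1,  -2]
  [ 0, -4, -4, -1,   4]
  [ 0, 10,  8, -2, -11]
λ = -3: alg = 5, geom = 3

Step 1 — factor the characteristic polynomial to read off the algebraic multiplicities:
  χ_A(x) = (x + 3)^5

Step 2 — compute geometric multiplicities via the rank-nullity identity g(λ) = n − rank(A − λI):
  rank(A − (-3)·I) = 2, so dim ker(A − (-3)·I) = n − 2 = 3

Summary:
  λ = -3: algebraic multiplicity = 5, geometric multiplicity = 3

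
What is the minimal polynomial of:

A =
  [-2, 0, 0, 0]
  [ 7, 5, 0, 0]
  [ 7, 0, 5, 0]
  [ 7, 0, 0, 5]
x^2 - 3*x - 10

The characteristic polynomial is χ_A(x) = (x - 5)^3*(x + 2), so the eigenvalues are known. The minimal polynomial is
  m_A(x) = Π_λ (x − λ)^{k_λ}
where k_λ is the size of the *largest* Jordan block for λ (equivalently, the smallest k with (A − λI)^k v = 0 for every generalised eigenvector v of λ).

  λ = -2: largest Jordan block has size 1, contributing (x + 2)
  λ = 5: largest Jordan block has size 1, contributing (x − 5)

So m_A(x) = (x - 5)*(x + 2) = x^2 - 3*x - 10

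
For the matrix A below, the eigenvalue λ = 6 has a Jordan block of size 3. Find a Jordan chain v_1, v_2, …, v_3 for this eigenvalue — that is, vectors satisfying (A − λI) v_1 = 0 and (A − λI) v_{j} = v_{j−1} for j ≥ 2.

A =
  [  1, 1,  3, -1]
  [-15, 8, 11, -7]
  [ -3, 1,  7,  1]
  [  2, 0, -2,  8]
A Jordan chain for λ = 6 of length 3:
v_1 = (-1, -2, -1, 0)ᵀ
v_2 = (-5, -15, -3, 2)ᵀ
v_3 = (1, 0, 0, 0)ᵀ

Let N = A − (6)·I. We want v_3 with N^3 v_3 = 0 but N^2 v_3 ≠ 0; then v_{j-1} := N · v_j for j = 3, …, 2.

Pick v_3 = (1, 0, 0, 0)ᵀ.
Then v_2 = N · v_3 = (-5, -15, -3, 2)ᵀ.
Then v_1 = N · v_2 = (-1, -2, -1, 0)ᵀ.

Sanity check: (A − (6)·I) v_1 = (0, 0, 0, 0)ᵀ = 0. ✓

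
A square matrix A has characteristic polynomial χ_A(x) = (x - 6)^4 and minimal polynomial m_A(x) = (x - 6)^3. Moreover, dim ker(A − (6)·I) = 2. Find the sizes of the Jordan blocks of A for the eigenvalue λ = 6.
Block sizes for λ = 6: [3, 1]

Step 1 — from the characteristic polynomial, algebraic multiplicity of λ = 6 is 4. From dim ker(A − (6)·I) = 2, there are exactly 2 Jordan blocks for λ = 6.
Step 2 — from the minimal polynomial, the factor (x − 6)^3 tells us the largest block for λ = 6 has size 3.
Step 3 — with total size 4, 2 blocks, and largest block 3, the block sizes (in nonincreasing order) are [3, 1].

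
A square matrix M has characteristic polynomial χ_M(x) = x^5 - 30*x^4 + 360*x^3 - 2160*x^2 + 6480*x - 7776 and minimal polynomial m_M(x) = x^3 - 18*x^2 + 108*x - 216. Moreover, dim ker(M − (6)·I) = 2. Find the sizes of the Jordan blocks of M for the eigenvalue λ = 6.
Block sizes for λ = 6: [3, 2]

Step 1 — from the characteristic polynomial, algebraic multiplicity of λ = 6 is 5. From dim ker(M − (6)·I) = 2, there are exactly 2 Jordan blocks for λ = 6.
Step 2 — from the minimal polynomial, the factor (x − 6)^3 tells us the largest block for λ = 6 has size 3.
Step 3 — with total size 5, 2 blocks, and largest block 3, the block sizes (in nonincreasing order) are [3, 2].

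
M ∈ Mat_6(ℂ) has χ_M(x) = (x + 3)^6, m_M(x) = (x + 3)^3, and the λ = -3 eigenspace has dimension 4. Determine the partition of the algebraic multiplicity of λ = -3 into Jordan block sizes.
Block sizes for λ = -3: [3, 1, 1, 1]

Step 1 — from the characteristic polynomial, algebraic multiplicity of λ = -3 is 6. From dim ker(M − (-3)·I) = 4, there are exactly 4 Jordan blocks for λ = -3.
Step 2 — from the minimal polynomial, the factor (x + 3)^3 tells us the largest block for λ = -3 has size 3.
Step 3 — with total size 6, 4 blocks, and largest block 3, the block sizes (in nonincreasing order) are [3, 1, 1, 1].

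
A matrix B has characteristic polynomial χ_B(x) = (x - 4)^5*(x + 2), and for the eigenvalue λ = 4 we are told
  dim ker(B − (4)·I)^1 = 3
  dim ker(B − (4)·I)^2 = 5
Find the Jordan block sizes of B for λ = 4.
Block sizes for λ = 4: [2, 2, 1]

From the dimensions of kernels of powers, the number of Jordan blocks of size at least j is d_j − d_{j−1} where d_j = dim ker(N^j) (with d_0 = 0). Computing the differences gives [3, 2].
The number of blocks of size exactly k is (#blocks of size ≥ k) − (#blocks of size ≥ k + 1), so the partition is: 1 block(s) of size 1, 2 block(s) of size 2.
In nonincreasing order the block sizes are [2, 2, 1].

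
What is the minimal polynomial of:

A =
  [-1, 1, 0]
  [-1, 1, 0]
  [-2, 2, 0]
x^2

The characteristic polynomial is χ_A(x) = x^3, so the eigenvalues are known. The minimal polynomial is
  m_A(x) = Π_λ (x − λ)^{k_λ}
where k_λ is the size of the *largest* Jordan block for λ (equivalently, the smallest k with (A − λI)^k v = 0 for every generalised eigenvector v of λ).

  λ = 0: largest Jordan block has size 2, contributing (x − 0)^2

So m_A(x) = x^2 = x^2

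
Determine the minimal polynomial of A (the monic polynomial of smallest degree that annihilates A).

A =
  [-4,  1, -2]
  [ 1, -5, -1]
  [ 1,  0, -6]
x^3 + 15*x^2 + 75*x + 125

The characteristic polynomial is χ_A(x) = (x + 5)^3, so the eigenvalues are known. The minimal polynomial is
  m_A(x) = Π_λ (x − λ)^{k_λ}
where k_λ is the size of the *largest* Jordan block for λ (equivalently, the smallest k with (A − λI)^k v = 0 for every generalised eigenvector v of λ).

  λ = -5: largest Jordan block has size 3, contributing (x + 5)^3

So m_A(x) = (x + 5)^3 = x^3 + 15*x^2 + 75*x + 125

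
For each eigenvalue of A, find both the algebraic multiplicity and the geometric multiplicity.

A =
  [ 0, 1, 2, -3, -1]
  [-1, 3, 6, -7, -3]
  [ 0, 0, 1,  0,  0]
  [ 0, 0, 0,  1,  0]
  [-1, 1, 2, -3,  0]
λ = 1: alg = 5, geom = 3

Step 1 — factor the characteristic polynomial to read off the algebraic multiplicities:
  χ_A(x) = (x - 1)^5

Step 2 — compute geometric multiplicities via the rank-nullity identity g(λ) = n − rank(A − λI):
  rank(A − (1)·I) = 2, so dim ker(A − (1)·I) = n − 2 = 3

Summary:
  λ = 1: algebraic multiplicity = 5, geometric multiplicity = 3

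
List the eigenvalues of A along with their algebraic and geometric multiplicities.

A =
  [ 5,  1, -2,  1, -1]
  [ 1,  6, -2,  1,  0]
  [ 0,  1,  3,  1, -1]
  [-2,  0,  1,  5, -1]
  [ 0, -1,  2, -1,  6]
λ = 5: alg = 5, geom = 2

Step 1 — factor the characteristic polynomial to read off the algebraic multiplicities:
  χ_A(x) = (x - 5)^5

Step 2 — compute geometric multiplicities via the rank-nullity identity g(λ) = n − rank(A − λI):
  rank(A − (5)·I) = 3, so dim ker(A − (5)·I) = n − 3 = 2

Summary:
  λ = 5: algebraic multiplicity = 5, geometric multiplicity = 2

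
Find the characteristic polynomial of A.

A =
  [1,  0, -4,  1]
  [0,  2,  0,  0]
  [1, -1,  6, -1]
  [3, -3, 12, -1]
x^4 - 8*x^3 + 24*x^2 - 32*x + 16

Expanding det(x·I − A) (e.g. by cofactor expansion or by noting that A is similar to its Jordan form J, which has the same characteristic polynomial as A) gives
  χ_A(x) = x^4 - 8*x^3 + 24*x^2 - 32*x + 16
which factors as (x - 2)^4. The eigenvalues (with algebraic multiplicities) are λ = 2 with multiplicity 4.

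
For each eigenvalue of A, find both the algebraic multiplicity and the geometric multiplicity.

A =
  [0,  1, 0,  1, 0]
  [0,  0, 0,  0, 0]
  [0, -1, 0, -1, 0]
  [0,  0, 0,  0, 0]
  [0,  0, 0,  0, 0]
λ = 0: alg = 5, geom = 4

Step 1 — factor the characteristic polynomial to read off the algebraic multiplicities:
  χ_A(x) = x^5

Step 2 — compute geometric multiplicities via the rank-nullity identity g(λ) = n − rank(A − λI):
  rank(A − (0)·I) = 1, so dim ker(A − (0)·I) = n − 1 = 4

Summary:
  λ = 0: algebraic multiplicity = 5, geometric multiplicity = 4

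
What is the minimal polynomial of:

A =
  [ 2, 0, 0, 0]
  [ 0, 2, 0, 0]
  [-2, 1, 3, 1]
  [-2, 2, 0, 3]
x^3 - 8*x^2 + 21*x - 18

The characteristic polynomial is χ_A(x) = (x - 3)^2*(x - 2)^2, so the eigenvalues are known. The minimal polynomial is
  m_A(x) = Π_λ (x − λ)^{k_λ}
where k_λ is the size of the *largest* Jordan block for λ (equivalently, the smallest k with (A − λI)^k v = 0 for every generalised eigenvector v of λ).

  λ = 2: largest Jordan block has size 1, contributing (x − 2)
  λ = 3: largest Jordan block has size 2, contributing (x − 3)^2

So m_A(x) = (x - 3)^2*(x - 2) = x^3 - 8*x^2 + 21*x - 18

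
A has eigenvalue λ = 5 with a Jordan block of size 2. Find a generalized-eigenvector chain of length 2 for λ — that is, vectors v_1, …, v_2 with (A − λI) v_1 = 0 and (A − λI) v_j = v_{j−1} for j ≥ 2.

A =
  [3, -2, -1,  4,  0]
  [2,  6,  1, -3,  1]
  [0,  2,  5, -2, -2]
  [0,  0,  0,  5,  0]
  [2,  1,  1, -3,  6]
A Jordan chain for λ = 5 of length 2:
v_1 = (-2, 2, 0, 0, 2)ᵀ
v_2 = (1, 0, 0, 0, 0)ᵀ

Let N = A − (5)·I. We want v_2 with N^2 v_2 = 0 but N^1 v_2 ≠ 0; then v_{j-1} := N · v_j for j = 2, …, 2.

Pick v_2 = (1, 0, 0, 0, 0)ᵀ.
Then v_1 = N · v_2 = (-2, 2, 0, 0, 2)ᵀ.

Sanity check: (A − (5)·I) v_1 = (0, 0, 0, 0, 0)ᵀ = 0. ✓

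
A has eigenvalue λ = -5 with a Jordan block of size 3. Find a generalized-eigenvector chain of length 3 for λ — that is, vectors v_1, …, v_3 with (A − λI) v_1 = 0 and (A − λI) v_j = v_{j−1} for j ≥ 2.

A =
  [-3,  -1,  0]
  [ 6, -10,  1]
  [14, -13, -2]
A Jordan chain for λ = -5 of length 3:
v_1 = (-2, -4, -8)ᵀ
v_2 = (2, 6, 14)ᵀ
v_3 = (1, 0, 0)ᵀ

Let N = A − (-5)·I. We want v_3 with N^3 v_3 = 0 but N^2 v_3 ≠ 0; then v_{j-1} := N · v_j for j = 3, …, 2.

Pick v_3 = (1, 0, 0)ᵀ.
Then v_2 = N · v_3 = (2, 6, 14)ᵀ.
Then v_1 = N · v_2 = (-2, -4, -8)ᵀ.

Sanity check: (A − (-5)·I) v_1 = (0, 0, 0)ᵀ = 0. ✓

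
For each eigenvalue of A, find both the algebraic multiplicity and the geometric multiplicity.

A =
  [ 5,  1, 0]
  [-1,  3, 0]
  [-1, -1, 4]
λ = 4: alg = 3, geom = 2

Step 1 — factor the characteristic polynomial to read off the algebraic multiplicities:
  χ_A(x) = (x - 4)^3

Step 2 — compute geometric multiplicities via the rank-nullity identity g(λ) = n − rank(A − λI):
  rank(A − (4)·I) = 1, so dim ker(A − (4)·I) = n − 1 = 2

Summary:
  λ = 4: algebraic multiplicity = 3, geometric multiplicity = 2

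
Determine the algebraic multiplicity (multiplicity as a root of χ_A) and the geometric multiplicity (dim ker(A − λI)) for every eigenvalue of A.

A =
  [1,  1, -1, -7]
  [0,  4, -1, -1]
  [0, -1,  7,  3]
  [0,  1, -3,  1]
λ = 1: alg = 1, geom = 1; λ = 4: alg = 3, geom = 1

Step 1 — factor the characteristic polynomial to read off the algebraic multiplicities:
  χ_A(x) = (x - 4)^3*(x - 1)

Step 2 — compute geometric multiplicities via the rank-nullity identity g(λ) = n − rank(A − λI):
  rank(A − (1)·I) = 3, so dim ker(A − (1)·I) = n − 3 = 1
  rank(A − (4)·I) = 3, so dim ker(A − (4)·I) = n − 3 = 1

Summary:
  λ = 1: algebraic multiplicity = 1, geometric multiplicity = 1
  λ = 4: algebraic multiplicity = 3, geometric multiplicity = 1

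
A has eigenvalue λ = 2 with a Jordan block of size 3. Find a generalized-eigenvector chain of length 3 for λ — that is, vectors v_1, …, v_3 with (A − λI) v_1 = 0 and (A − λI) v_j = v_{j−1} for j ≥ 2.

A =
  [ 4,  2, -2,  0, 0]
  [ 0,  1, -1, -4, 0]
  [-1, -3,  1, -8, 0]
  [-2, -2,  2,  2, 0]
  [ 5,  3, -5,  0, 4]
A Jordan chain for λ = 2 of length 3:
v_1 = (-2, -3, -5, 2, -3)ᵀ
v_2 = (0, 1, 2, 0, 2)ᵀ
v_3 = (1, -1, 0, 0, 0)ᵀ

Let N = A − (2)·I. We want v_3 with N^3 v_3 = 0 but N^2 v_3 ≠ 0; then v_{j-1} := N · v_j for j = 3, …, 2.

Pick v_3 = (1, -1, 0, 0, 0)ᵀ.
Then v_2 = N · v_3 = (0, 1, 2, 0, 2)ᵀ.
Then v_1 = N · v_2 = (-2, -3, -5, 2, -3)ᵀ.

Sanity check: (A − (2)·I) v_1 = (0, 0, 0, 0, 0)ᵀ = 0. ✓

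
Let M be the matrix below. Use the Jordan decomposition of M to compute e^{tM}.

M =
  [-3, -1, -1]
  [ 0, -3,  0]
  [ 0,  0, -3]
e^{tM} =
  [exp(-3*t), -t*exp(-3*t), -t*exp(-3*t)]
  [0, exp(-3*t), 0]
  [0, 0, exp(-3*t)]

Strategy: write M = P · J · P⁻¹ where J is a Jordan canonical form, so e^{tM} = P · e^{tJ} · P⁻¹, and e^{tJ} can be computed block-by-block.

M has Jordan form
J =
  [-3,  1,  0]
  [ 0, -3,  0]
  [ 0,  0, -3]
(up to reordering of blocks).

Per-block formulas:
  For a 2×2 Jordan block J_2(-3): exp(t · J_2(-3)) = e^(-3t)·(I + t·N), where N is the 2×2 nilpotent shift.
  For a 1×1 block at λ = -3: exp(t · [-3]) = [e^(-3t)].

After assembling e^{tJ} and conjugating by P, we get:

e^{tM} =
  [exp(-3*t), -t*exp(-3*t), -t*exp(-3*t)]
  [0, exp(-3*t), 0]
  [0, 0, exp(-3*t)]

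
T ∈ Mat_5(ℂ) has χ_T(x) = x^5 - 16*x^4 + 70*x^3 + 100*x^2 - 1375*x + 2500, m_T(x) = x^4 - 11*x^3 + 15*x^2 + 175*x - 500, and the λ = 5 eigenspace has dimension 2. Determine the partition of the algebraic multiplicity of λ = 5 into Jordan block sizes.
Block sizes for λ = 5: [3, 1]

Step 1 — from the characteristic polynomial, algebraic multiplicity of λ = 5 is 4. From dim ker(T − (5)·I) = 2, there are exactly 2 Jordan blocks for λ = 5.
Step 2 — from the minimal polynomial, the factor (x − 5)^3 tells us the largest block for λ = 5 has size 3.
Step 3 — with total size 4, 2 blocks, and largest block 3, the block sizes (in nonincreasing order) are [3, 1].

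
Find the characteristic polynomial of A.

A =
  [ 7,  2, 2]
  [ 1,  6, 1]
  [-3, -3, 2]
x^3 - 15*x^2 + 75*x - 125

Expanding det(x·I − A) (e.g. by cofactor expansion or by noting that A is similar to its Jordan form J, which has the same characteristic polynomial as A) gives
  χ_A(x) = x^3 - 15*x^2 + 75*x - 125
which factors as (x - 5)^3. The eigenvalues (with algebraic multiplicities) are λ = 5 with multiplicity 3.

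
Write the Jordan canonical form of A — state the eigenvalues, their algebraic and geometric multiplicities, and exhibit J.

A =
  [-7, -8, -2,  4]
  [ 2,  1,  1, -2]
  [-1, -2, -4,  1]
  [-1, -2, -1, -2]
J_3(-3) ⊕ J_1(-3)

The characteristic polynomial is
  det(x·I − A) = x^4 + 12*x^3 + 54*x^2 + 108*x + 81 = (x + 3)^4

Eigenvalues and multiplicities (the geometric multiplicity of λ is n − rank(A − λI), which equals the number of Jordan blocks for λ):
  λ = -3: algebraic multiplicity = 4, geometric multiplicity = 2

Determining the block sizes for each eigenvalue:
  λ = -3: with am = 4 and gm = 2, the partition is not yet determined (e.g. several partitions of 4 into 2 parts exist). Let N = A − (-3)·I. Computing rank(N^1) = 2, rank(N^2) = 1, rank(N^3) = 0; the number of blocks of size ≥ j is rank(N^{j−1}) − rank(N^j), giving [2, 1, 1]. So we have 1 block(s) of size 3, 1 block(s) of size 1 → block sizes [3, 1]

Assembling the blocks gives a Jordan form
J =
  [-3,  1,  0,  0]
  [ 0, -3,  1,  0]
  [ 0,  0, -3,  0]
  [ 0,  0,  0, -3]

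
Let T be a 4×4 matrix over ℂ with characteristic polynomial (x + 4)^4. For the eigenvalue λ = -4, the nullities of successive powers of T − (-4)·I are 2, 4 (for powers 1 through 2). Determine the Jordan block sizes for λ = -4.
Block sizes for λ = -4: [2, 2]

From the dimensions of kernels of powers, the number of Jordan blocks of size at least j is d_j − d_{j−1} where d_j = dim ker(N^j) (with d_0 = 0). Computing the differences gives [2, 2].
The number of blocks of size exactly k is (#blocks of size ≥ k) − (#blocks of size ≥ k + 1), so the partition is: 2 block(s) of size 2.
In nonincreasing order the block sizes are [2, 2].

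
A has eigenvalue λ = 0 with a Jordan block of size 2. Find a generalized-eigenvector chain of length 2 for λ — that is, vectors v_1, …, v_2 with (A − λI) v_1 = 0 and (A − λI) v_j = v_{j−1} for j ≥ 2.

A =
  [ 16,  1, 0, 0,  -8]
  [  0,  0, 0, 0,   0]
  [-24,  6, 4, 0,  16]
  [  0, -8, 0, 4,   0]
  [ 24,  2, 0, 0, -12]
A Jordan chain for λ = 0 of length 2:
v_1 = (1, 0, -2, 0, 2)ᵀ
v_2 = (0, 1, -2, 2, 0)ᵀ

Let N = A − (0)·I. We want v_2 with N^2 v_2 = 0 but N^1 v_2 ≠ 0; then v_{j-1} := N · v_j for j = 2, …, 2.

Pick v_2 = (0, 1, -2, 2, 0)ᵀ.
Then v_1 = N · v_2 = (1, 0, -2, 0, 2)ᵀ.

Sanity check: (A − (0)·I) v_1 = (0, 0, 0, 0, 0)ᵀ = 0. ✓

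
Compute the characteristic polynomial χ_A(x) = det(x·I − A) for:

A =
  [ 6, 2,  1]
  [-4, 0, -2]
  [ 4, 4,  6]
x^3 - 12*x^2 + 48*x - 64

Expanding det(x·I − A) (e.g. by cofactor expansion or by noting that A is similar to its Jordan form J, which has the same characteristic polynomial as A) gives
  χ_A(x) = x^3 - 12*x^2 + 48*x - 64
which factors as (x - 4)^3. The eigenvalues (with algebraic multiplicities) are λ = 4 with multiplicity 3.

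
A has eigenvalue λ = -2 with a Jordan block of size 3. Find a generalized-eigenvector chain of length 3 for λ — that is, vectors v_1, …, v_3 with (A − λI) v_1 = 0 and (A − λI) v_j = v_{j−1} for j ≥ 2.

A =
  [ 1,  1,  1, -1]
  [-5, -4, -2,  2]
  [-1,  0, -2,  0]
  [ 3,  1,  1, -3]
A Jordan chain for λ = -2 of length 3:
v_1 = (0, 3, -3, 0)ᵀ
v_2 = (3, -5, -1, 3)ᵀ
v_3 = (1, 0, 0, 0)ᵀ

Let N = A − (-2)·I. We want v_3 with N^3 v_3 = 0 but N^2 v_3 ≠ 0; then v_{j-1} := N · v_j for j = 3, …, 2.

Pick v_3 = (1, 0, 0, 0)ᵀ.
Then v_2 = N · v_3 = (3, -5, -1, 3)ᵀ.
Then v_1 = N · v_2 = (0, 3, -3, 0)ᵀ.

Sanity check: (A − (-2)·I) v_1 = (0, 0, 0, 0)ᵀ = 0. ✓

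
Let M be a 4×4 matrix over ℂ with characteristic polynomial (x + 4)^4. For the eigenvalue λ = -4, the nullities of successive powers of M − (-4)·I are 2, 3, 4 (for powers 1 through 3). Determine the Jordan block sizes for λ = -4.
Block sizes for λ = -4: [3, 1]

From the dimensions of kernels of powers, the number of Jordan blocks of size at least j is d_j − d_{j−1} where d_j = dim ker(N^j) (with d_0 = 0). Computing the differences gives [2, 1, 1].
The number of blocks of size exactly k is (#blocks of size ≥ k) − (#blocks of size ≥ k + 1), so the partition is: 1 block(s) of size 1, 1 block(s) of size 3.
In nonincreasing order the block sizes are [3, 1].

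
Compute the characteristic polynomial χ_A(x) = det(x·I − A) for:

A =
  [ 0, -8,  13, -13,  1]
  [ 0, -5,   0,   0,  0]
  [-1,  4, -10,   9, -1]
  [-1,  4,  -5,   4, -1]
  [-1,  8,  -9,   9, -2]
x^5 + 13*x^4 + 58*x^3 + 106*x^2 + 85*x + 25

Expanding det(x·I − A) (e.g. by cofactor expansion or by noting that A is similar to its Jordan form J, which has the same characteristic polynomial as A) gives
  χ_A(x) = x^5 + 13*x^4 + 58*x^3 + 106*x^2 + 85*x + 25
which factors as (x + 1)^3*(x + 5)^2. The eigenvalues (with algebraic multiplicities) are λ = -5 with multiplicity 2, λ = -1 with multiplicity 3.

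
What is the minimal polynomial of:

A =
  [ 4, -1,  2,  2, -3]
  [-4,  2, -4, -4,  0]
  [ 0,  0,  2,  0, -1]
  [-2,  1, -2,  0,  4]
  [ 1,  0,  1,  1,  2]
x^3 - 6*x^2 + 12*x - 8

The characteristic polynomial is χ_A(x) = (x - 2)^5, so the eigenvalues are known. The minimal polynomial is
  m_A(x) = Π_λ (x − λ)^{k_λ}
where k_λ is the size of the *largest* Jordan block for λ (equivalently, the smallest k with (A − λI)^k v = 0 for every generalised eigenvector v of λ).

  λ = 2: largest Jordan block has size 3, contributing (x − 2)^3

So m_A(x) = (x - 2)^3 = x^3 - 6*x^2 + 12*x - 8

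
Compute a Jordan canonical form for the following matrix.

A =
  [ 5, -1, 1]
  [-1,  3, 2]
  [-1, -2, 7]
J_3(5)

The characteristic polynomial is
  det(x·I − A) = x^3 - 15*x^2 + 75*x - 125 = (x - 5)^3

Eigenvalues and multiplicities (the geometric multiplicity of λ is n − rank(A − λI), which equals the number of Jordan blocks for λ):
  λ = 5: algebraic multiplicity = 3, geometric multiplicity = 1

Determining the block sizes for each eigenvalue:
  λ = 5: one block (gm = 1), so the single block has size am = 3 → block sizes [3]

Assembling the blocks gives a Jordan form
J =
  [5, 1, 0]
  [0, 5, 1]
  [0, 0, 5]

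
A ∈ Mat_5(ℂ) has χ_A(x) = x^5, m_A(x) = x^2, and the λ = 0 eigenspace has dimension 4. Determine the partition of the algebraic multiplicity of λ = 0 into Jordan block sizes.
Block sizes for λ = 0: [2, 1, 1, 1]

Step 1 — from the characteristic polynomial, algebraic multiplicity of λ = 0 is 5. From dim ker(A − (0)·I) = 4, there are exactly 4 Jordan blocks for λ = 0.
Step 2 — from the minimal polynomial, the factor (x − 0)^2 tells us the largest block for λ = 0 has size 2.
Step 3 — with total size 5, 4 blocks, and largest block 2, the block sizes (in nonincreasing order) are [2, 1, 1, 1].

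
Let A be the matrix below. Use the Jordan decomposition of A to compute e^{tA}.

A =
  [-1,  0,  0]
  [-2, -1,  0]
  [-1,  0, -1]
e^{tA} =
  [exp(-t), 0, 0]
  [-2*t*exp(-t), exp(-t), 0]
  [-t*exp(-t), 0, exp(-t)]

Strategy: write A = P · J · P⁻¹ where J is a Jordan canonical form, so e^{tA} = P · e^{tJ} · P⁻¹, and e^{tJ} can be computed block-by-block.

A has Jordan form
J =
  [-1,  1,  0]
  [ 0, -1,  0]
  [ 0,  0, -1]
(up to reordering of blocks).

Per-block formulas:
  For a 2×2 Jordan block J_2(-1): exp(t · J_2(-1)) = e^(-1t)·(I + t·N), where N is the 2×2 nilpotent shift.
  For a 1×1 block at λ = -1: exp(t · [-1]) = [e^(-1t)].

After assembling e^{tJ} and conjugating by P, we get:

e^{tA} =
  [exp(-t), 0, 0]
  [-2*t*exp(-t), exp(-t), 0]
  [-t*exp(-t), 0, exp(-t)]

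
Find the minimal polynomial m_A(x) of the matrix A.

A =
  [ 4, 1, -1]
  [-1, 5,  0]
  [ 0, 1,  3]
x^3 - 12*x^2 + 48*x - 64

The characteristic polynomial is χ_A(x) = (x - 4)^3, so the eigenvalues are known. The minimal polynomial is
  m_A(x) = Π_λ (x − λ)^{k_λ}
where k_λ is the size of the *largest* Jordan block for λ (equivalently, the smallest k with (A − λI)^k v = 0 for every generalised eigenvector v of λ).

  λ = 4: largest Jordan block has size 3, contributing (x − 4)^3

So m_A(x) = (x - 4)^3 = x^3 - 12*x^2 + 48*x - 64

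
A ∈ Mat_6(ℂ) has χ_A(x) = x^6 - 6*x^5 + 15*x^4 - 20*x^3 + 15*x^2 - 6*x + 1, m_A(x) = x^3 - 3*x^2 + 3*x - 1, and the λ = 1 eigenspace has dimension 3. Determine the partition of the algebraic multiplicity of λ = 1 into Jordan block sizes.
Block sizes for λ = 1: [3, 2, 1]

Step 1 — from the characteristic polynomial, algebraic multiplicity of λ = 1 is 6. From dim ker(A − (1)·I) = 3, there are exactly 3 Jordan blocks for λ = 1.
Step 2 — from the minimal polynomial, the factor (x − 1)^3 tells us the largest block for λ = 1 has size 3.
Step 3 — with total size 6, 3 blocks, and largest block 3, the block sizes (in nonincreasing order) are [3, 2, 1].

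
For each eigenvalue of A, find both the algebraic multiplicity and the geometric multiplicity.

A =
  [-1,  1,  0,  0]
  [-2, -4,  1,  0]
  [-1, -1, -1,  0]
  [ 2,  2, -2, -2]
λ = -2: alg = 4, geom = 2

Step 1 — factor the characteristic polynomial to read off the algebraic multiplicities:
  χ_A(x) = (x + 2)^4

Step 2 — compute geometric multiplicities via the rank-nullity identity g(λ) = n − rank(A − λI):
  rank(A − (-2)·I) = 2, so dim ker(A − (-2)·I) = n − 2 = 2

Summary:
  λ = -2: algebraic multiplicity = 4, geometric multiplicity = 2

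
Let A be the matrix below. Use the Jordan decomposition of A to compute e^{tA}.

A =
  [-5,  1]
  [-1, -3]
e^{tA} =
  [-t*exp(-4*t) + exp(-4*t), t*exp(-4*t)]
  [-t*exp(-4*t), t*exp(-4*t) + exp(-4*t)]

Strategy: write A = P · J · P⁻¹ where J is a Jordan canonical form, so e^{tA} = P · e^{tJ} · P⁻¹, and e^{tJ} can be computed block-by-block.

A has Jordan form
J =
  [-4,  1]
  [ 0, -4]
(up to reordering of blocks).

Per-block formulas:
  For a 2×2 Jordan block J_2(-4): exp(t · J_2(-4)) = e^(-4t)·(I + t·N), where N is the 2×2 nilpotent shift.

After assembling e^{tJ} and conjugating by P, we get:

e^{tA} =
  [-t*exp(-4*t) + exp(-4*t), t*exp(-4*t)]
  [-t*exp(-4*t), t*exp(-4*t) + exp(-4*t)]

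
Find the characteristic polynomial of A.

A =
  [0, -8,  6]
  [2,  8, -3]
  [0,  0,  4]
x^3 - 12*x^2 + 48*x - 64

Expanding det(x·I − A) (e.g. by cofactor expansion or by noting that A is similar to its Jordan form J, which has the same characteristic polynomial as A) gives
  χ_A(x) = x^3 - 12*x^2 + 48*x - 64
which factors as (x - 4)^3. The eigenvalues (with algebraic multiplicities) are λ = 4 with multiplicity 3.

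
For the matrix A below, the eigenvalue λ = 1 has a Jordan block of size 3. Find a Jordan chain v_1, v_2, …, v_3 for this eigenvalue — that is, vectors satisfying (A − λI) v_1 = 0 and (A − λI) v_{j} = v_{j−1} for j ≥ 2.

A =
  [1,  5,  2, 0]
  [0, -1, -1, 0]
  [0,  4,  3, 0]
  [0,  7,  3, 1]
A Jordan chain for λ = 1 of length 3:
v_1 = (-2, 0, 0, -2)ᵀ
v_2 = (5, -2, 4, 7)ᵀ
v_3 = (0, 1, 0, 0)ᵀ

Let N = A − (1)·I. We want v_3 with N^3 v_3 = 0 but N^2 v_3 ≠ 0; then v_{j-1} := N · v_j for j = 3, …, 2.

Pick v_3 = (0, 1, 0, 0)ᵀ.
Then v_2 = N · v_3 = (5, -2, 4, 7)ᵀ.
Then v_1 = N · v_2 = (-2, 0, 0, -2)ᵀ.

Sanity check: (A − (1)·I) v_1 = (0, 0, 0, 0)ᵀ = 0. ✓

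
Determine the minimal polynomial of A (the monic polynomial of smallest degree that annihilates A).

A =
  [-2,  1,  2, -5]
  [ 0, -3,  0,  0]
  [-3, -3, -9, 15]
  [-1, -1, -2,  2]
x^2 + 6*x + 9

The characteristic polynomial is χ_A(x) = (x + 3)^4, so the eigenvalues are known. The minimal polynomial is
  m_A(x) = Π_λ (x − λ)^{k_λ}
where k_λ is the size of the *largest* Jordan block for λ (equivalently, the smallest k with (A − λI)^k v = 0 for every generalised eigenvector v of λ).

  λ = -3: largest Jordan block has size 2, contributing (x + 3)^2

So m_A(x) = (x + 3)^2 = x^2 + 6*x + 9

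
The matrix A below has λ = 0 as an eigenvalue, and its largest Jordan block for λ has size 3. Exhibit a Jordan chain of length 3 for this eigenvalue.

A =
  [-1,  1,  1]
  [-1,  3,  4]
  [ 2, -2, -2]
A Jordan chain for λ = 0 of length 3:
v_1 = (2, 6, -4)ᵀ
v_2 = (-1, -1, 2)ᵀ
v_3 = (1, 0, 0)ᵀ

Let N = A − (0)·I. We want v_3 with N^3 v_3 = 0 but N^2 v_3 ≠ 0; then v_{j-1} := N · v_j for j = 3, …, 2.

Pick v_3 = (1, 0, 0)ᵀ.
Then v_2 = N · v_3 = (-1, -1, 2)ᵀ.
Then v_1 = N · v_2 = (2, 6, -4)ᵀ.

Sanity check: (A − (0)·I) v_1 = (0, 0, 0)ᵀ = 0. ✓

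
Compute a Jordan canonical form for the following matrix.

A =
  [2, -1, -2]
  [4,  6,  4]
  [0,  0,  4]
J_2(4) ⊕ J_1(4)

The characteristic polynomial is
  det(x·I − A) = x^3 - 12*x^2 + 48*x - 64 = (x - 4)^3

Eigenvalues and multiplicities (the geometric multiplicity of λ is n − rank(A − λI), which equals the number of Jordan blocks for λ):
  λ = 4: algebraic multiplicity = 3, geometric multiplicity = 2

Determining the block sizes for each eigenvalue:
  λ = 4: 2 blocks summing to 3 forces exactly one block of size 2 and the rest size 1 → block sizes [2, 1]

Assembling the blocks gives a Jordan form
J =
  [4, 1, 0]
  [0, 4, 0]
  [0, 0, 4]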